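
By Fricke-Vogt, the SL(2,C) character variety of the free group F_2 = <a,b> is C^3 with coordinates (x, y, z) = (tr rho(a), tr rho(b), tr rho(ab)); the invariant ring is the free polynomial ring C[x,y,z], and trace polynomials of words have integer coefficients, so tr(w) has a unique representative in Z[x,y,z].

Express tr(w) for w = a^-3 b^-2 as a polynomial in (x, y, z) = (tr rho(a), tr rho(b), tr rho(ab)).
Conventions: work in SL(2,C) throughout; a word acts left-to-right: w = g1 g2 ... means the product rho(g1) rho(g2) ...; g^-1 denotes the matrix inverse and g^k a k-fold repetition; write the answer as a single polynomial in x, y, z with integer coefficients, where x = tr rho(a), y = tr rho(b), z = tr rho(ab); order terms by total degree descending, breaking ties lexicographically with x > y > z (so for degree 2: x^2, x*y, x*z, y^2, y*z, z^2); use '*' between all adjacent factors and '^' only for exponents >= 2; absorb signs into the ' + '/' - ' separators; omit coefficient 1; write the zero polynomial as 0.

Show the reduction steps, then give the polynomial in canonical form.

x^2*y*z - x^3 - x*y^2 - y*z + 3*x

trace(a^-1) = trace(a) = x
trace(a^-1 b) = trace(b)*trace(a) - trace(b a) = x*y - z
trace(b^-1 a^-1) = trace(a^-1)*trace(b) - trace(a^-1 b) = z
trace(a^-1 b^-2) = trace(b^-1 a^-1)*trace(b) - trace(b^-1 a^-1 b) = y*z - x
trace(b^-2) = trace(b^-1)*trace(b) - trace(1) = y^2 - 2
trace(a^-1 b^-2 a^-1) = trace(a^-1 b^-2)*trace(a) - trace(a^-1 b^-2 a) = x*y*z - x^2 - y^2 + 2
trace(a^-3 b^-2) = trace(a^-1 b^-2 a^-1)*trace(a) - trace(a^-1 b^-2) = x^2*y*z - x^3 - x*y^2 - y*z + 3*x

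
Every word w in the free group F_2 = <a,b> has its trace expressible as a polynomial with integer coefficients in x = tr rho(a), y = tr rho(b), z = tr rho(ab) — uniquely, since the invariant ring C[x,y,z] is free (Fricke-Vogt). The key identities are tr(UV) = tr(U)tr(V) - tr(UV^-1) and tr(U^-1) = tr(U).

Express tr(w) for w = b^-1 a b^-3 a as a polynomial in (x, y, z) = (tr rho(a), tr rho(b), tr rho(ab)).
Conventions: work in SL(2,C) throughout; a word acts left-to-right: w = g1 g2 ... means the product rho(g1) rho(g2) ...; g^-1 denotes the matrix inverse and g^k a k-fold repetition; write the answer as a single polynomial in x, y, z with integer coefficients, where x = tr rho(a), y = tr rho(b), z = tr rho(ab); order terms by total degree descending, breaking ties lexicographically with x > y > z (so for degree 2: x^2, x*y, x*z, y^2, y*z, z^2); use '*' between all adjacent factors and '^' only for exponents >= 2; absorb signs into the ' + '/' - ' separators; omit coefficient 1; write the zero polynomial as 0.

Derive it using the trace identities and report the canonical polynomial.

trace(a^2) = trace(a) trace(a) - trace(1)   [square of a] = x^2 - 2
trace(a^2 b) = trace(a) trace(b a) - trace(b)   [square of a] = x*z - y
trace(a b^-1 a) = trace(a^2) trace(b) - trace(a^2 b)   [inverse elimination on b] = x^2*y - x*z - y
trace(a b a b) = trace(a b) trace(a b) - trace(1)   [split at a repeated a] = z^2 - 2
trace(a b^-1 a b) = trace(a b a) trace(b) - trace(a b a b)   [inverse elimination on b] = x*y*z - y^2 - z^2 + 2
trace(b^-1 a b^-1 a) = trace(a b^-1 a) trace(b) - trace(a b^-1 a b)   [inverse elimination on b] = x^2*y^2 - 2*x*y*z + z^2 - 2
trace(b^-2 a b^-1 a) = trace(b^-1 a b^-1 a) trace(b) - trace(b^-1 a b^-1 a b)   [inverse elimination on b] = x^2*y^3 - 2*x*y^2*z - x^2*y + y*z^2 + x*z - y
trace(b^-1 a b^-3 a) = trace(b^-2 a b^-1 a) trace(b) - trace(b^-2 a b^-1 a b)   [inverse elimination on b] = x^2*y^4 - 2*x*y^3*z - 2*x^2*y^2 + y^2*z^2 + 3*x*y*z - y^2 - z^2 + 2

x^2*y^4 - 2*x*y^3*z - 2*x^2*y^2 + y^2*z^2 + 3*x*y*z - y^2 - z^2 + 2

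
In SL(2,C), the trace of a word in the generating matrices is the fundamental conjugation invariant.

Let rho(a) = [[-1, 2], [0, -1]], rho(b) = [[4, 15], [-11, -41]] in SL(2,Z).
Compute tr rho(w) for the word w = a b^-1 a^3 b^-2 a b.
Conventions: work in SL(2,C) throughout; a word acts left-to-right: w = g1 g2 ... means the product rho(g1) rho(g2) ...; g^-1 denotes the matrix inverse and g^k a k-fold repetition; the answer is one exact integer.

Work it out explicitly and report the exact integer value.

rho(a) = [[-1, 2], [0, -1]]
... * rho(b^-1) = [[-41, -15], [11, 4]]  ->  [[63, 23], [-11, -4]]
... * rho(a) = [[-1, 2], [0, -1]]  ->  [[-63, 103], [11, -18]]
... * rho(a) = [[-1, 2], [0, -1]]  ->  [[63, -229], [-11, 40]]
... * rho(a) = [[-1, 2], [0, -1]]  ->  [[-63, 355], [11, -62]]
... * rho(b^-1) = [[-41, -15], [11, 4]]  ->  [[6488, 2365], [-1133, -413]]
... * rho(b^-1) = [[-41, -15], [11, 4]]  ->  [[-239993, -87860], [41910, 15343]]
... * rho(a) = [[-1, 2], [0, -1]]  ->  [[239993, -392126], [-41910, 68477]]
... * rho(b) = [[4, 15], [-11, -41]]  ->  [[5273358, 19677061], [-920887, -3436207]]
tr = 5273358 + -3436207 = 1837151

1837151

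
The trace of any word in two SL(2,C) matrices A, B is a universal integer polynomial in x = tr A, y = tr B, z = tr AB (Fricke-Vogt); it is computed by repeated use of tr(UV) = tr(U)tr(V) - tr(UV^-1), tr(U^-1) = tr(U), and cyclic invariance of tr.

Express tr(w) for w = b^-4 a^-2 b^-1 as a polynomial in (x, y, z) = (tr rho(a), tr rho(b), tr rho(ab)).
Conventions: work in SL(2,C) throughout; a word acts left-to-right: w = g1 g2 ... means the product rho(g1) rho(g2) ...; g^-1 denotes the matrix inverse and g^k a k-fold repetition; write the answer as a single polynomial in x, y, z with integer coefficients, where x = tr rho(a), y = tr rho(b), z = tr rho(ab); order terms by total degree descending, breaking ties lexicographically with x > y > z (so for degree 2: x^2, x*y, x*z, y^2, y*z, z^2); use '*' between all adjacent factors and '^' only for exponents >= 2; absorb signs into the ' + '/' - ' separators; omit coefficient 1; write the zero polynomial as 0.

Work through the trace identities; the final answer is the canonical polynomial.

x*y^4*z - x^2*y^3 - y^5 - 3*x*y^2*z + 2*x^2*y + 5*y^3 + x*z - 5*y

apply: trace(b^-1) = trace(b) = y
apply: trace(b^-2) = trace(b^-1)*trace(b) - trace(1) = y^2 - 2
use: trace(b^-3) = trace(b^-2)*trace(b) - trace(b^-1) = y^3 - 3*y
trace(b^-1 a) = trace(a)*trace(b) - trace(a b) = x*y - z
trace(b^-1 a b^-1) = trace(b^-1 a)*trace(b) - trace(b^-1 a b) = x*y^2 - y*z - x
use: trace(b^-3 a) = trace(b^-1 a b^-1)*trace(b) - trace(b^-1 a) = x*y^3 - y^2*z - 2*x*y + z
trace(a^-1 b^-3) = trace(b^-3)*trace(a) - trace(b^-3 a) = y^2*z - x*y - z
apply: trace(a^-1 b^-2) = trace(b^-2)*trace(a) - trace(b^-2 a) = y*z - x
apply: trace(a^-1 b^-4) = trace(a^-1 b^-3)*trace(b) - trace(a^-1 b^-2) = y^3*z - x*y^2 - 2*y*z + x
trace(b^-4) = trace(b^-3)*trace(b) - trace(b^-2) = y^4 - 4*y^2 + 2
use: trace(b^-2 a^-2 b^-2) = trace(a^-1 b^-4)*trace(a) - trace(a^-1 b^-4 a) = x*y^3*z - x^2*y^2 - y^4 - 2*x*y*z + x^2 + 4*y^2 - 2
apply: trace(a^-2 b^-2) = trace(a^-1 b^-2)*trace(a) - trace(a^-1 b^-2 a) = x*y*z - x^2 - y^2 + 2
apply: trace(a^-2) = trace(a^-1)*trace(a) - trace(1) = x^2 - 2
trace(a^-2 b) = trace(a^-1 b)*trace(a) - trace(a^-1 b a) = x^2*y - x*z - y
trace(a^-2 b^-1) = trace(a^-2)*trace(b) - trace(a^-2 b) = x*z - y
trace(b^-2 a^-2 b^-1) = trace(a^-2 b^-2)*trace(b) - trace(a^-2 b^-1) = x*y^2*z - x^2*y - y^3 - x*z + 3*y
apply: trace(b^-4 a^-2 b^-1) = trace(b^-2 a^-2 b^-2)*trace(b) - trace(b^-2 a^-2 b^-1) = x*y^4*z - x^2*y^3 - y^5 - 3*x*y^2*z + 2*x^2*y + 5*y^3 + x*z - 5*y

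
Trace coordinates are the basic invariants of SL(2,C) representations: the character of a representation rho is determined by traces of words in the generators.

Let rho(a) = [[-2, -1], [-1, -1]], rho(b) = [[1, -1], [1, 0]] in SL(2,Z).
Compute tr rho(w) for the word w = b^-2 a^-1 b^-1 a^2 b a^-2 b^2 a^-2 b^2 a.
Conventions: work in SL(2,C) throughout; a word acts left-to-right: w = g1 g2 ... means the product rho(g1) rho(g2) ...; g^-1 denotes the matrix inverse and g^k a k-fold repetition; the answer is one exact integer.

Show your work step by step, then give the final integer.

rho(b^-1) = [[0, 1], [-1, 1]]
... * rho(b^-1) = [[0, 1], [-1, 1]]  ->  [[-1, 1], [-1, 0]]
... * rho(a^-1) = [[-1, 1], [1, -2]]  ->  [[2, -3], [1, -1]]
... * rho(b^-1) = [[0, 1], [-1, 1]]  ->  [[3, -1], [1, 0]]
... * rho(a) = [[-2, -1], [-1, -1]]  ->  [[-5, -2], [-2, -1]]
... * rho(a) = [[-2, -1], [-1, -1]]  ->  [[12, 7], [5, 3]]
... * rho(b) = [[1, -1], [1, 0]]  ->  [[19, -12], [8, -5]]
... * rho(a^-1) = [[-1, 1], [1, -2]]  ->  [[-31, 43], [-13, 18]]
... * rho(a^-1) = [[-1, 1], [1, -2]]  ->  [[74, -117], [31, -49]]
... * rho(b) = [[1, -1], [1, 0]]  ->  [[-43, -74], [-18, -31]]
... * rho(b) = [[1, -1], [1, 0]]  ->  [[-117, 43], [-49, 18]]
... * rho(a^-1) = [[-1, 1], [1, -2]]  ->  [[160, -203], [67, -85]]
... * rho(a^-1) = [[-1, 1], [1, -2]]  ->  [[-363, 566], [-152, 237]]
... * rho(b) = [[1, -1], [1, 0]]  ->  [[203, 363], [85, 152]]
... * rho(b) = [[1, -1], [1, 0]]  ->  [[566, -203], [237, -85]]
... * rho(a) = [[-2, -1], [-1, -1]]  ->  [[-929, -363], [-389, -152]]
tr = -929 + -152 = -1081

-1081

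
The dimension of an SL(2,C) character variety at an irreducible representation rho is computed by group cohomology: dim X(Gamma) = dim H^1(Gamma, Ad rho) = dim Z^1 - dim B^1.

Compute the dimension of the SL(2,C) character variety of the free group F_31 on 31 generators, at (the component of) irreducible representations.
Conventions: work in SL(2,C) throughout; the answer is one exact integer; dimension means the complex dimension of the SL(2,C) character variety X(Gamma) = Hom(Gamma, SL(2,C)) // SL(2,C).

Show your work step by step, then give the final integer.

Here Gamma is free of rank 31 — no relator constrains a cocycle.
Z^1(Gamma, Ad rho) = (sl_2)^31: a cocycle is a free choice of one sl_2 vector per generator, so dim Z^1 = 3*31 = 93.
dim B^1 = 3: the coboundary map is injective because an irreducible image has centralizer 0 in sl_2.
dim X = dim H^1 = dim Z^1 - dim B^1 = 93 - 3 = 90.

90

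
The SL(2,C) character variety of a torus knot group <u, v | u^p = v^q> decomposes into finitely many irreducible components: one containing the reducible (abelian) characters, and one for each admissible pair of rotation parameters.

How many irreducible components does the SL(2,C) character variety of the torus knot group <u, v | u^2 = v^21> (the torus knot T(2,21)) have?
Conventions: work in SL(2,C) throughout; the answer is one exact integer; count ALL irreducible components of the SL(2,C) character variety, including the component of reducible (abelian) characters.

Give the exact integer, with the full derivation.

11

Gamma = < u, v | u^2 = v^21 > (torus knot T(2,21)); the central element u^2 = v^21 acts as +I or -I in any irreducible SL(2,C) representation.
On an irreducible component, tr(u) is locked at 2*cos(pi*alpha/2) for some alpha in 1..1, and tr(v) at 2*cos(pi*beta/21) for some beta in 1..20.
Consistency of u^2 = (-1)^alpha I with v^21 = (-1)^beta I forces alpha = beta (mod 2).
Enumerate parity-matched pairs: 1*10 odd-odd plus 0*10 even-even gives 10.
Total: 10 irreducible-character components + 1 reducible (abelian) component = 11.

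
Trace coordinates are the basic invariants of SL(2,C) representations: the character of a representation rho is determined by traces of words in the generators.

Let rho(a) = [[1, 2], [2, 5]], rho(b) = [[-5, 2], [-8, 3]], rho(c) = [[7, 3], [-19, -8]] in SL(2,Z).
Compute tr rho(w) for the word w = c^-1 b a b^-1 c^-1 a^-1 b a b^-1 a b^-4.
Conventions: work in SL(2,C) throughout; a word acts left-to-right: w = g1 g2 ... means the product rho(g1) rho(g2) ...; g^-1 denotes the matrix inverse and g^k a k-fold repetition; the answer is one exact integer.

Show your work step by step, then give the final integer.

rho(c^-1) = [[-8, -3], [19, 7]]
... * rho(b) = [[-5, 2], [-8, 3]]  ->  [[64, -25], [-151, 59]]
... * rho(a) = [[1, 2], [2, 5]]  ->  [[14, 3], [-33, -7]]
... * rho(b^-1) = [[3, -2], [8, -5]]  ->  [[66, -43], [-155, 101]]
... * rho(c^-1) = [[-8, -3], [19, 7]]  ->  [[-1345, -499], [3159, 1172]]
... * rho(a^-1) = [[5, -2], [-2, 1]]  ->  [[-5727, 2191], [13451, -5146]]
... * rho(b) = [[-5, 2], [-8, 3]]  ->  [[11107, -4881], [-26087, 11464]]
... * rho(a) = [[1, 2], [2, 5]]  ->  [[1345, -2191], [-3159, 5146]]
... * rho(b^-1) = [[3, -2], [8, -5]]  ->  [[-13493, 8265], [31691, -19412]]
... * rho(a) = [[1, 2], [2, 5]]  ->  [[3037, 14339], [-7133, -33678]]
... * rho(b^-1) = [[3, -2], [8, -5]]  ->  [[123823, -77769], [-290823, 182656]]
... * rho(b^-1) = [[3, -2], [8, -5]]  ->  [[-250683, 141199], [588779, -331634]]
... * rho(b^-1) = [[3, -2], [8, -5]]  ->  [[377543, -204629], [-886735, 480612]]
... * rho(b^-1) = [[3, -2], [8, -5]]  ->  [[-504403, 268059], [1184691, -629590]]
tr = -504403 + -629590 = -1133993

-1133993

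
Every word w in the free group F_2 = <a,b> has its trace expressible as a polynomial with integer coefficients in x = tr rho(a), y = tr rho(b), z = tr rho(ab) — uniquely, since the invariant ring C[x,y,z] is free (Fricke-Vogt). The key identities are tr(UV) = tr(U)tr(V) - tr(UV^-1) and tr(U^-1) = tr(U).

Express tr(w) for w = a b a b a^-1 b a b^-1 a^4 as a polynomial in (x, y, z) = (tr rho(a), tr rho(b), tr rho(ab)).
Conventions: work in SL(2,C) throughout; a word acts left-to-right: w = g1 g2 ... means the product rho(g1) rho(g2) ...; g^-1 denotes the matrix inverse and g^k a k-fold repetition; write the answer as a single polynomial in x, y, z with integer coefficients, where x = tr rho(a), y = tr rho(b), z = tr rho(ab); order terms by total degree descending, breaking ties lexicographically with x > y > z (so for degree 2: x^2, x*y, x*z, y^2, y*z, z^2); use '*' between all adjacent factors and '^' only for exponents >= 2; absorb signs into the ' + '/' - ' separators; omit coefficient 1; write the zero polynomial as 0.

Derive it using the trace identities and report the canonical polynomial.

so trace(a b a b) = trace(b a) trace(b a) - trace(1)   [split at a repeated b] = z^2 - 2
trace(a b a) = trace(a) trace(b a) - trace(b)   [square of a] = x*z - y
trace(b a b^2 a) = trace(b) trace(a b a b) - trace(a b a)   [square of b] = y*z^2 - x*z - y
so trace(b a b) = trace(b) trace(a b) - trace(a)   [square of b] = y*z - x
trace(b a b^2) = trace(b) trace(b a b) - trace(b a)   [square of b] = y^2*z - x*y - z
so trace(b a b^2 a^2) = trace(a) trace(b a b^2 a) - trace(b a b^2)   [square of a] = x*y*z^2 - x^2*z - y^2*z + z
so trace(a b a b^2 a^2) = trace(a) trace(b a b^2 a^2) - trace(b a b^2 a)   [square of a] = x^2*y*z^2 - x^3*z - x*y^2*z - y*z^2 + 2*x*z + y
trace(b a b^2 a^4) = trace(a) trace(a b a b^2 a^2) - trace(a b a b^2 a)   [square of a] = x^3*y*z^2 - x^4*z - x^2*y^2*z - 2*x*y*z^2 + 3*x^2*z + y^2*z + x*y - z
so trace(a b a b^2 a^4) = trace(a) trace(b a b^2 a^4) - trace(b a b^2 a^3)   [square of a] = x^4*y*z^2 - x^5*z - x^3*y^2*z - 3*x^2*y*z^2 + 4*x^3*z + 2*x*y^2*z + x^2*y + y*z^2 - 3*x*z - y
so trace(b a^6 b a b) = trace(a) trace(a b a b^2 a^4) - trace(a b a b^2 a^3)   [square of a] = x^5*y*z^2 - x^6*z - x^4*y^2*z - 4*x^3*y*z^2 + 5*x^4*z + 3*x^2*y^2*z + x^3*y + 3*x*y*z^2 - 6*x^2*z - y^2*z - 2*x*y + z
trace(b a b a b a) = trace(a b a b) trace(a b) - trace(b a)   [split at a repeated a] = z^3 - 3*z
trace(b a b a b a^2) = trace(a) trace(b a b a b a) - trace(b a b a b)   [square of a] = x*z^3 - y*z^2 - 2*x*z + y
so trace(b a b a b a^3) = trace(a) trace(b a b a b a^2) - trace(b a b a b a)   [square of a] = x^2*z^3 - x*y*z^2 - 2*x^2*z - z^3 + x*y + 3*z
reduce: trace(b a b a b a^4) = trace(a) trace(b a b a b a^3) - trace(b a b a b a^2)   [square of a] = x^3*z^3 - x^2*y*z^2 - 2*x^3*z - 2*x*z^3 + x^2*y + y*z^2 + 5*x*z - y
so trace(a^4 b a b a b a) = trace(a) trace(b a b a b a^4) - trace(b a b a b a^3)   [square of a] = x^4*z^3 - x^3*y*z^2 - 2*x^4*z - 3*x^2*z^3 + x^3*y + 2*x*y*z^2 + 7*x^2*z + z^3 - 2*x*y - 3*z
trace(b a^6 b a b a) = trace(a) trace(a^4 b a b a b a) - trace(a^4 b a b a b)   [square of a] = x^5*z^3 - x^4*y*z^2 - 2*x^5*z - 4*x^3*z^3 + x^4*y + 3*x^2*y*z^2 + 9*x^3*z + 3*x*z^3 - 3*x^2*y - y*z^2 - 8*x*z + y
trace(a^5 b a b a^-1 b a) = trace(b a^6 b a b) trace(a) - trace(b a^6 b a b a)   [inverse elimination on a] = x^6*y*z^2 - x^7*z - x^5*y^2*z - x^5*z^3 - 3*x^4*y*z^2 + 7*x^5*z + 3*x^3*y^2*z + 4*x^3*z^3 - 15*x^3*z - x*y^2*z - 3*x*z^3 + x^2*y + y*z^2 + 9*x*z - y
trace(a b a b a) = trace(a) trace(b a b a) - trace(b a b)   [square of a] = x*z^2 - y*z - x
trace(b a b^2 a b a) = trace(b) trace(a b a b a b) - trace(a b a b a)   [square of b] = y*z^3 - x*z^2 - 2*y*z + x
reduce: trace(b^2) = trace(b) trace(b) - trace(1)   [square of b] = y^2 - 2
so trace(a b^2 a) = trace(a) trace(b^2 a) - trace(b^2)   [square of a] = x*y*z - x^2 - y^2 + 2
reduce: trace(b a b^2 a b) = trace(b) trace(a b^2 a b) - trace(a b^2 a)   [square of b] = y^2*z^2 - 2*x*y*z + x^2 - 2
trace(b a b^2 a b a^2) = trace(a) trace(b a b^2 a b a) - trace(b a b^2 a b)   [square of a] = x*y*z^3 - x^2*z^2 - y^2*z^2 + 2
trace(a b a b^2 a b a^2) = trace(a) trace(b a b^2 a b a^2) - trace(b a b^2 a b a)   [square of a] = x^2*y*z^3 - x^3*z^2 - x*y^2*z^2 - y*z^3 + x*z^2 + 2*y*z + x
so trace(a b a b^2 a b a^3) = trace(a) trace(a b a b^2 a b a^2) - trace(a b a b^2 a b a)   [square of a] = x^3*y*z^3 - x^4*z^2 - x^2*y^2*z^2 - 2*x*y*z^3 + 2*x^2*z^2 + y^2*z^2 + 2*x*y*z + x^2 - 2
trace(b a b a^5 b a b) = trace(a) trace(a b a b^2 a b a^3) - trace(a b a b^2 a b a^2)   [square of a] = x^4*y*z^3 - x^5*z^2 - x^3*y^2*z^2 - 3*x^2*y*z^3 + 3*x^3*z^2 + 2*x*y^2*z^2 + 2*x^2*y*z + y*z^3 + x^3 - x*z^2 - 2*y*z - 3*x
trace(b a b a b a b a) = trace(a b a b a b) trace(a b) - trace(b a b a)   [split at a repeated a] = z^4 - 4*z^2 + 2
so trace(b a b a b a b a^2) = trace(a) trace(b a b a b a b a) - trace(b a b a b a b)   [square of a] = x*z^4 - y*z^3 - 3*x*z^2 + 2*y*z + x
so trace(a^2 b a b a b a b a) = trace(a) trace(b a b a b a b a^2) - trace(b a b a b a b a)   [square of a] = x^2*z^4 - x*y*z^3 - 3*x^2*z^2 - z^4 + 2*x*y*z + x^2 + 4*z^2 - 2
so trace(a^3 b a b a b a b a) = trace(a) trace(a^2 b a b a b a b a) - trace(a^2 b a b a b a b)   [square of a] = x^3*z^4 - x^2*y*z^3 - 3*x^3*z^2 - 2*x*z^4 + 2*x^2*y*z + y*z^3 + x^3 + 7*x*z^2 - 2*y*z - 3*x
trace(b a b a^5 b a b a) = trace(a) trace(a^3 b a b a b a b a) - trace(a^3 b a b a b a b)   [square of a] = x^4*z^4 - x^3*y*z^3 - 3*x^4*z^2 - 3*x^2*z^4 + 2*x^3*y*z + 2*x*y*z^3 + x^4 + 10*x^2*z^2 + z^4 - 4*x*y*z - 4*x^2 - 4*z^2 + 2
reduce: trace(a^5 b a b a^-1 b a b) = trace(b a b a^5 b a b) trace(a) - trace(b a b a^5 b a b a)   [inverse elimination on a] = x^5*y*z^3 - x^6*z^2 - x^4*y^2*z^2 - x^4*z^4 - 2*x^3*y*z^3 + 6*x^4*z^2 + 2*x^2*y^2*z^2 + 3*x^2*z^4 - x*y*z^3 - 11*x^2*z^2 - z^4 + 2*x*y*z + x^2 + 4*z^2 - 2
reduce: trace(a b a b a^-1 b a b^-1 a^4) = trace(a^5 b a b a^-1 b a) trace(b) - trace(a^5 b a b a^-1 b a b)   [inverse elimination on b] = x^6*y^2*z^2 - x^7*y*z - x^5*y^3*z - 2*x^5*y*z^3 + x^6*z^2 - 2*x^4*y^2*z^2 + x^4*z^4 + 7*x^5*y*z + 3*x^3*y^3*z + 6*x^3*y*z^3 - 6*x^4*z^2 - 2*x^2*y^2*z^2 - 3*x^2*z^4 - 15*x^3*y*z - x*y^3*z - 2*x*y*z^3 + x^2*y^2 + 11*x^2*z^2 + y^2*z^2 + z^4 + 7*x*y*z - x^2 - y^2 - 4*z^2 + 2

x^6*y^2*z^2 - x^7*y*z - x^5*y^3*z - 2*x^5*y*z^3 + x^6*z^2 - 2*x^4*y^2*z^2 + x^4*z^4 + 7*x^5*y*z + 3*x^3*y^3*z + 6*x^3*y*z^3 - 6*x^4*z^2 - 2*x^2*y^2*z^2 - 3*x^2*z^4 - 15*x^3*y*z - x*y^3*z - 2*x*y*z^3 + x^2*y^2 + 11*x^2*z^2 + y^2*z^2 + z^4 + 7*x*y*z - x^2 - y^2 - 4*z^2 + 2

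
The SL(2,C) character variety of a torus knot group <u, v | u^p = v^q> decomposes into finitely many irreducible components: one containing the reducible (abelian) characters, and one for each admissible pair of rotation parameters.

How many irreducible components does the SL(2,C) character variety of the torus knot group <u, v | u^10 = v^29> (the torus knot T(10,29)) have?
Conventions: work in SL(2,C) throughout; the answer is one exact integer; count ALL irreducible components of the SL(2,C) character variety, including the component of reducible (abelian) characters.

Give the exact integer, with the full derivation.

Gamma = < u, v | u^10 = v^29 > (torus knot T(10,29)); the central element u^10 = v^29 acts as +I or -I in any irreducible SL(2,C) representation.
This locks tr(u) to 2*cos(pi*alpha/10), alpha in 1..9, and tr(v) to 2*cos(pi*beta/29), beta in 1..28, on each component of irreducible characters.
Consistency of u^10 = (-1)^alpha I with v^29 = (-1)^beta I forces alpha = beta (mod 2).
Counting: 5 odd alphas x 14 odd betas + 4 even alphas x 14 even betas = 70 + 56 = 126.
Total: 126 irreducible-character components + 1 reducible (abelian) component = 127.

127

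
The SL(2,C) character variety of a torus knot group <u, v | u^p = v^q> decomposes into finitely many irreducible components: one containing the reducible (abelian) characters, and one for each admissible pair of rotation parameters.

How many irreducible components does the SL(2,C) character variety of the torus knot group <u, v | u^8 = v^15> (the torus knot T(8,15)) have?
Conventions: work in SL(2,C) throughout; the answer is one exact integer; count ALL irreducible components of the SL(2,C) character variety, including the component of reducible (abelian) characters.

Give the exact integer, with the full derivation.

For T(8,15): irreducibility forces the central element u^8 = v^15 to one of +I, -I.
This locks tr(u) to 2*cos(pi*alpha/8), alpha in 1..7, and tr(v) to 2*cos(pi*beta/15), beta in 1..14, on each component of irreducible characters.
The two central values (-1)^alpha I and (-1)^beta I must be the same matrix, so alpha and beta share a parity.
Enumerate parity-matched pairs: 4*7 odd-odd plus 3*7 even-even gives 49.
That is 49 components of irreducible characters, and with the reducible (abelian) component the total is 50.

50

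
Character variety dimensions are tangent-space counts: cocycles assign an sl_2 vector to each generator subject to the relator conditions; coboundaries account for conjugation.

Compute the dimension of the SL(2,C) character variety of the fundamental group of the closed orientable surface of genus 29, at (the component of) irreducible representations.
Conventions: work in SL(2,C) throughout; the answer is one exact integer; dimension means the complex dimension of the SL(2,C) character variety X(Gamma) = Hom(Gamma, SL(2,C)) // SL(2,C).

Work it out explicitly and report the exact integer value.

168

The genus-29 surface group: 2g = 58 generators, one relator prod [a_i, b_i].
Unconstrained cocycle data is one sl_2 vector per generator (174 dimensions), cut by the relator condition d_2(z) = 0.
d_2 is surjective at irreducible rho (its cokernel H^2 is dual to H^0 = 0), so dim Z^1 = 174 - 3 = 171.
dim B^1 = 3 (coboundaries, injective at irreducible rho).
Hence dim X = 171 - 3 = 168.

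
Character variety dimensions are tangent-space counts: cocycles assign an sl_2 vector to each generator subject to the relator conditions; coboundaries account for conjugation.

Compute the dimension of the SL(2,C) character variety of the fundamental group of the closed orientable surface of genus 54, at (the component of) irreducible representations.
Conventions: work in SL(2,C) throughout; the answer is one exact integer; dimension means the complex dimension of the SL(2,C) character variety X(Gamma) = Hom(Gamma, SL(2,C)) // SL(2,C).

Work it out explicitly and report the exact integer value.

Gamma = pi_1(Sigma_54) = < a_1, b_1, ..., a_54, b_54 | prod [a_i, b_i] > has 2g = 108 generators and 1 relator.
A cocycle assigns one sl_2 vector per generator subject to the relator condition d_2(z) = 0: dim of the unconstrained space is 3*2g = 324.
H^2 = coker(d_2) is dual to H^0 = 0 at irreducible rho (Poincare duality), so d_2 is onto: dim Z^1 = 321.
dim B^1 = 3 (coboundaries, injective at irreducible rho).
dim H^1 = 321 - 3 = 318 = dim X.

318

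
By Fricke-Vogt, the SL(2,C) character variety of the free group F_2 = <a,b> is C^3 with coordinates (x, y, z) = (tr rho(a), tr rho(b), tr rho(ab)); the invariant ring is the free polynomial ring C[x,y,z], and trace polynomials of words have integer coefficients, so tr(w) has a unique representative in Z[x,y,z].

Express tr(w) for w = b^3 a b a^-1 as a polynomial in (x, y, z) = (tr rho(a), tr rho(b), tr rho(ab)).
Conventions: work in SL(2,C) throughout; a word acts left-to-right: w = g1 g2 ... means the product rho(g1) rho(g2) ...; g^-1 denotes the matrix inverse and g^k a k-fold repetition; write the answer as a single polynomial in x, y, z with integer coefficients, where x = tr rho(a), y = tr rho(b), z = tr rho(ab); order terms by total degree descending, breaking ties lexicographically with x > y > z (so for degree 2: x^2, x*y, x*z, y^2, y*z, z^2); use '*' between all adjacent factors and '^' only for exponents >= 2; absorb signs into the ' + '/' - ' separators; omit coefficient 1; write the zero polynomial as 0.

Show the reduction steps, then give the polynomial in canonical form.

x*y^3*z - x^2*y^2 - y^2*z^2 - x*y*z + x^2 + y^2 + z^2 - 2

tr(a b^2) = tr(b) * tr(a b) - tr(a) = y*z - x
and tr(a b^3) = tr(b) * tr(a b^2) - tr(a b) = y^2*z - x*y - z
and tr(b^3 a b) = tr(b) * tr(a b^3) - tr(a b^2) = y^3*z - x*y^2 - 2*y*z + x
tr(a b a b) = tr(b a) * tr(b a) - tr(1) = z^2 - 2
next, tr(a b a) = tr(a) * tr(b a) - tr(b) = x*z - y
tr(b a b a b) = tr(b) * tr(a b a b) - tr(a b a) = y*z^2 - x*z - y
tr(b^3 a b a) = tr(b) * tr(b a b a b) - tr(b a b a) = y^2*z^2 - x*y*z - y^2 - z^2 + 2
and tr(b^3 a b a^-1) = tr(b^3 a b) * tr(a) - tr(b^3 a b a) = x*y^3*z - x^2*y^2 - y^2*z^2 - x*y*z + x^2 + y^2 + z^2 - 2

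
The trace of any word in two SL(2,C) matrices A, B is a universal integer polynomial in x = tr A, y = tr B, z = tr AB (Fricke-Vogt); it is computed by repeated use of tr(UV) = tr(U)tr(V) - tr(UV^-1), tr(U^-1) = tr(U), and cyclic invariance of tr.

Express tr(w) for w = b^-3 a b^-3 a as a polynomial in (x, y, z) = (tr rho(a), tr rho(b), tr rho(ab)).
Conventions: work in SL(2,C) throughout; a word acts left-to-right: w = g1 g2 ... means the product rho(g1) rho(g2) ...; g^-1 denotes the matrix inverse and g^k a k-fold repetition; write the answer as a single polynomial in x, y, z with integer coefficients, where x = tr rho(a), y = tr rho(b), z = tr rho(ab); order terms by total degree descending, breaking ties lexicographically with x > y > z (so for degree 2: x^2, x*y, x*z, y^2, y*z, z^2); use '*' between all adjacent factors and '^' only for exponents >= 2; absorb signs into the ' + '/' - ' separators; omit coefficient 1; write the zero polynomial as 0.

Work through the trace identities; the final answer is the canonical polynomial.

next, trace(a^2) = trace(a)*trace(a) - trace(1)   [square of a] = x^2 - 2
next, trace(a^2 b) = trace(a)*trace(b a) - trace(b)   [square of a] = x*z - y
trace(a b^-1 a) = trace(a^2)*trace(b) - trace(a^2 b)   [inverse elimination on b] = x^2*y - x*z - y
trace(a b a b) = trace(b a)*trace(b a) - trace(1)   [split at a repeated b] = z^2 - 2
trace(a b^-1 a b) = trace(a b a)*trace(b) - trace(a b a b)   [inverse elimination on b] = x*y*z - y^2 - z^2 + 2
trace(a b^-1 a b^-1) = trace(a b^-1 a)*trace(b) - trace(a b^-1 a b)   [inverse elimination on b] = x^2*y^2 - 2*x*y*z + z^2 - 2
next, trace(b^-1 a b^-2 a) = trace(a b^-1 a b^-1)*trace(b) - trace(a b^-1 a)   [inverse elimination on b] = x^2*y^3 - 2*x*y^2*z - x^2*y + y*z^2 + x*z - y
trace(a b^-2 a) = trace(a^2 b^-1)*trace(b) - trace(a^2)   [inverse elimination on b] = x^2*y^2 - x*y*z - x^2 - y^2 + 2
and trace(b^-1 a b^-2 a b^-1) = trace(b^-1 a b^-2 a)*trace(b) - trace(b^-1 a b^-2 a b)   [inverse elimination on b] = x^2*y^4 - 2*x*y^3*z - 2*x^2*y^2 + y^2*z^2 + 2*x*y*z + x^2 - 2
and trace(b^-2 a b^-3 a) = trace(b^-1 a b^-2 a b^-1)*trace(b) - trace(b^-1 a b^-2 a)   [inverse elimination on b] = x^2*y^5 - 2*x*y^4*z - 3*x^2*y^3 + y^3*z^2 + 4*x*y^2*z + 2*x^2*y - y*z^2 - x*z - y
trace(b^-1 a b^-3 a) = trace(b^-1 a b^-1 a b^-1)*trace(b) - trace(b^-1 a b^-1 a)   [inverse elimination on b] = x^2*y^4 - 2*x*y^3*z - 2*x^2*y^2 + y^2*z^2 + 3*x*y*z - y^2 - z^2 + 2
and trace(b^-3 a b^-3 a) = trace(b^-2 a b^-3 a)*trace(b) - trace(b^-2 a b^-3 a b)   [inverse elimination on b] = x^2*y^6 - 2*x*y^5*z - 4*x^2*y^4 + y^4*z^2 + 6*x*y^3*z + 4*x^2*y^2 - 2*y^2*z^2 - 4*x*y*z + z^2 - 2

x^2*y^6 - 2*x*y^5*z - 4*x^2*y^4 + y^4*z^2 + 6*x*y^3*z + 4*x^2*y^2 - 2*y^2*z^2 - 4*x*y*z + z^2 - 2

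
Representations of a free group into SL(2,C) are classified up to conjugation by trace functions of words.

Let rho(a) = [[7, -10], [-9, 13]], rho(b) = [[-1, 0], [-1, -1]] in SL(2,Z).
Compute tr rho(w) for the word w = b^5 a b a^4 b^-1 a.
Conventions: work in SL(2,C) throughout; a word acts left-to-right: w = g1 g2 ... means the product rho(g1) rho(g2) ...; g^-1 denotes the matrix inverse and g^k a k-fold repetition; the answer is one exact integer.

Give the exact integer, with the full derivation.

rho(b) = [[-1, 0], [-1, -1]]
... * rho(b) = [[-1, 0], [-1, -1]]  ->  [[1, 0], [2, 1]]
... * rho(b) = [[-1, 0], [-1, -1]]  ->  [[-1, 0], [-3, -1]]
... * rho(b) = [[-1, 0], [-1, -1]]  ->  [[1, 0], [4, 1]]
... * rho(b) = [[-1, 0], [-1, -1]]  ->  [[-1, 0], [-5, -1]]
... * rho(a) = [[7, -10], [-9, 13]]  ->  [[-7, 10], [-26, 37]]
... * rho(b) = [[-1, 0], [-1, -1]]  ->  [[-3, -10], [-11, -37]]
... * rho(a) = [[7, -10], [-9, 13]]  ->  [[69, -100], [256, -371]]
... * rho(a) = [[7, -10], [-9, 13]]  ->  [[1383, -1990], [5131, -7383]]
... * rho(a) = [[7, -10], [-9, 13]]  ->  [[27591, -39700], [102364, -147289]]
... * rho(a) = [[7, -10], [-9, 13]]  ->  [[550437, -792010], [2042149, -2938397]]
... * rho(b^-1) = [[-1, 0], [1, -1]]  ->  [[-1342447, 792010], [-4980546, 2938397]]
... * rho(a) = [[7, -10], [-9, 13]]  ->  [[-16525219, 23720600], [-61309395, 88004621]]
tr = -16525219 + 88004621 = 71479402

71479402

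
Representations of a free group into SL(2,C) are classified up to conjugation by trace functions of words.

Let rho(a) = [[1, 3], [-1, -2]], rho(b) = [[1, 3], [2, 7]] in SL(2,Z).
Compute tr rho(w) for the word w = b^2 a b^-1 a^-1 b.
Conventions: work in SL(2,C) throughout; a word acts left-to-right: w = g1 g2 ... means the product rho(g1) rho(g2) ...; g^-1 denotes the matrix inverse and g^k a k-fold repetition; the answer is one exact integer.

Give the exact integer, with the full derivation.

5165

rho(b) = [[1, 3], [2, 7]]
... * rho(b) = [[1, 3], [2, 7]]  ->  [[7, 24], [16, 55]]
... * rho(a) = [[1, 3], [-1, -2]]  ->  [[-17, -27], [-39, -62]]
... * rho(b^-1) = [[7, -3], [-2, 1]]  ->  [[-65, 24], [-149, 55]]
... * rho(a^-1) = [[-2, -3], [1, 1]]  ->  [[154, 219], [353, 502]]
... * rho(b) = [[1, 3], [2, 7]]  ->  [[592, 1995], [1357, 4573]]
tr = 592 + 4573 = 5165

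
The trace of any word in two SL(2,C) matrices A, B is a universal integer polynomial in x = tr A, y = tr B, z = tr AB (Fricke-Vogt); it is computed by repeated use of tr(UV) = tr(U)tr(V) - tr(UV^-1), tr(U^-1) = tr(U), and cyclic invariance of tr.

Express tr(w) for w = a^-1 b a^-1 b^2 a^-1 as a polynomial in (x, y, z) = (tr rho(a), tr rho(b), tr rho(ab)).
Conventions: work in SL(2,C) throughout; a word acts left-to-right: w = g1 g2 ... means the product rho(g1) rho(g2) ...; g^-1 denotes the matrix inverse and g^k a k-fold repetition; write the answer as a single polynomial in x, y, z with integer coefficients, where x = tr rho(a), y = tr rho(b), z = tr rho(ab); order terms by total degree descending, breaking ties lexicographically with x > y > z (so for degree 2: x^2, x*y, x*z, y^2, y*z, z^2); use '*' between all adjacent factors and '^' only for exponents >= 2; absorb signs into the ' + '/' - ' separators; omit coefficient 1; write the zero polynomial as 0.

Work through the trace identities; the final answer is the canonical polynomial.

x^3*y^3 - 2*x^2*y^2*z - x^3*y - x*y^3 + x*y*z^2 + x^2*z + y^2*z + x*y - z

trace(b^2) = trace(b) trace(b) - trace(1) = y^2 - 2
next, trace(b^3) = trace(b) trace(b^2) - trace(b) = y^3 - 3*y
trace(b a b) = trace(b) trace(a b) - trace(a) = y*z - x
and trace(b^3 a) = trace(b) trace(b a b) - trace(b a) = y^2*z - x*y - z
and trace(b a^-1 b^2) = trace(b^3) trace(a) - trace(b^3 a) = x*y^3 - y^2*z - 2*x*y + z
next, trace(a b a b) = trace(a b) trace(a b) - trace(1)   [split at repeated a] = z^2 - 2
trace(a b a) = trace(a) trace(b a) - trace(b) = x*z - y
trace(b^2 a b a) = trace(b) trace(a b a b) - trace(a b a) = y*z^2 - x*z - y
trace(b a^-1 b^2 a) = trace(b^2 a b) trace(a) - trace(b^2 a b a) = x*y^2*z - x^2*y - y*z^2 + y
and trace(b a^-1 b^2 a^-1) = trace(b a^-1 b^2) trace(a) - trace(b a^-1 b^2 a) = x^2*y^3 - 2*x*y^2*z - x^2*y + y*z^2 + x*z - y
next, trace(a^-1 b a^-1 b^2 a^-1) = trace(b a^-1 b^2 a^-1) trace(a) - trace(b a^-1 b^2) = x^3*y^3 - 2*x^2*y^2*z - x^3*y - x*y^3 + x*y*z^2 + x^2*z + y^2*z + x*y - z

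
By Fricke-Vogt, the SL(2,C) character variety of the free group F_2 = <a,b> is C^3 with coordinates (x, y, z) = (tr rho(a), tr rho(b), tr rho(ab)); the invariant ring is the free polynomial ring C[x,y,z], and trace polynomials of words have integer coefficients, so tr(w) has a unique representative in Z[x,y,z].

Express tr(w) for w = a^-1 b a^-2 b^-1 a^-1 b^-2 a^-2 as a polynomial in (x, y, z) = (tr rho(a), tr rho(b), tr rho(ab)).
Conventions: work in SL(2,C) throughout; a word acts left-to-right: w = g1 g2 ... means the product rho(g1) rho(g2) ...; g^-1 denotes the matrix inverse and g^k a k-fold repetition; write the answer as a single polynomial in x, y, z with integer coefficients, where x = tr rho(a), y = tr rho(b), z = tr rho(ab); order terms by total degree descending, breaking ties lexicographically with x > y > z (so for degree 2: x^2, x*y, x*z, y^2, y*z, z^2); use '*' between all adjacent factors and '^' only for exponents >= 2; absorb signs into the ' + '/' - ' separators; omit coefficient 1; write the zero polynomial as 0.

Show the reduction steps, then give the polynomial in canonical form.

x^4*y^2*z^2 - x^5*y*z - x^3*y^3*z - x^3*y*z^3 + x^4*z^2 - x^2*y^2*z^2 + 3*x^3*y*z + x*y^3*z + x*y*z^3 + x^2*y^2 - 2*x^2*z^2 - x*y*z - x^2 - y^2 + 2

tr(a^-1) = tr(a) = x
reduce: tr(a^-1 b) = tr(b)*tr(a) - tr(b a) = x*y - z
tr(b^-1 a^-1) = tr(a^-1)*tr(b) - tr(a^-1 b) = z
tr(a^-1 b^-2) = tr(b^-1 a^-1)*tr(b) - tr(b^-1 a^-1 b) = y*z - x
so tr(b a b a) = tr(a b)*tr(a b) - tr(1) = z^2 - 2
tr(a b a^-1 b) = tr(b a b)*tr(a) - tr(b a b a) = x*y*z - x^2 - z^2 + 2
reduce: tr(a b a^-1 b^-1) = tr(a b a^-1)*tr(b) - tr(a b a^-1 b) = -x*y*z + x^2 + y^2 + z^2 - 2
reduce: tr(b^-2 a b a^-1) = tr(a b a^-1 b^-1)*tr(b) - tr(a b a^-1) = -x*y^2*z + x^2*y + y^3 + y*z^2 - 3*y
reduce: tr(b a^-1 b^-3 a) = tr(b^-2 a b a^-1)*tr(b) - tr(b^-2 a b a^-1 b) = -x*y^3*z + x^2*y^2 + y^4 + y^2*z^2 + x*y*z - x^2 - 4*y^2 - z^2 + 2
tr(a^-1 b^-3 a^-1 b) = tr(b a^-1 b^-3)*tr(a) - tr(b a^-1 b^-3 a) = x*y^3*z - x^2*y^2 - y^4 - y^2*z^2 + 4*y^2 + z^2 - 2
reduce: tr(a^-1 b a^-2 b^-3) = tr(a^-1 b^-3 a^-1 b)*tr(a) - tr(a^-1 b^-3 a^-1 b a) = x^2*y^3*z - x^3*y^2 - x*y^4 - x*y^2*z^2 + 4*x*y^2 + x*z^2 - y*z - x
reduce: tr(a^-2) = tr(a^-1)*tr(a) - tr(1) = x^2 - 2
tr(a^-2 b) = tr(a^-1 b)*tr(a) - tr(a^-1 b a) = x^2*y - x*z - y
so tr(b^-1 a^-2) = tr(a^-2)*tr(b) - tr(a^-2 b) = x*z - y
reduce: tr(a^-2 b^-2) = tr(b^-1 a^-2)*tr(b) - tr(b^-1 a^-2 b) = x*y*z - x^2 - y^2 + 2
tr(b^-2 a^-2 b a^-2 b^-1) = tr(a^-1 b a^-2 b^-3)*tr(a) - tr(a^-1 b a^-2 b^-3 a) = x^3*y^3*z - x^4*y^2 - x^2*y^4 - x^2*y^2*z^2 + 4*x^2*y^2 + x^2*z^2 - 2*x*y*z + y^2 - 2
so tr(a^-2 b a^-1) = tr(a^-1 b a^-1)*tr(a) - tr(a^-1 b) = x^3*y - x^2*z - 2*x*y + z
reduce: tr(b^2) = tr(b)*tr(b) - tr(1) = y^2 - 2
reduce: tr(b a^-1 b) = tr(b^2)*tr(a) - tr(b^2 a) = x*y^2 - y*z - x
tr(a^-1 b a^-1 b) = tr(b a^-1 b)*tr(a) - tr(b a^-1 b a) = x^2*y^2 - 2*x*y*z + z^2 - 2
tr(a^-2 b a^-1 b) = tr(a^-1 b a^-1 b)*tr(a) - tr(a^-1 b a^-1 b a) = x^3*y^2 - 2*x^2*y*z - x*y^2 + x*z^2 + y*z - x
so tr(b^-1 a^-2 b a^-1) = tr(a^-2 b a^-1)*tr(b) - tr(a^-2 b a^-1 b) = x^2*y*z - x*y^2 - x*z^2 + x
tr(b^-2 a^-2 b a^-1) = tr(b^-1 a^-2 b a^-1)*tr(b) - tr(b^-1 a^-2 b a^-1 b) = x^2*y^2*z - x^3*y - x*y^3 - x*y*z^2 + x^2*z + 3*x*y - z
so tr(a b^2 a b) = tr(b)*tr(a b a b) - tr(a b a) = y*z^2 - x*z - y
tr(b a b^-1 a b) = tr(a b^2 a)*tr(b) - tr(a b^2 a b) = x*y^2*z - x^2*y - y^3 - y*z^2 + x*z + 3*y
tr(a b a b a) = tr(a)*tr(b a b a) - tr(b a b) = x*z^2 - y*z - x
tr(a b a b a b) = tr(b a b a)*tr(b a) - tr(a b) = z^3 - 3*z
tr(b a b^-1 a b a) = tr(a b a b a)*tr(b) - tr(a b a b a b) = x*y*z^2 - y^2*z - z^3 - x*y + 3*z
so tr(b a^-1 b a b^-1 a) = tr(b a b^-1 a b)*tr(a) - tr(b a b^-1 a b a) = x^2*y^2*z - x^3*y - x*y^3 - 2*x*y*z^2 + x^2*z + y^2*z + z^3 + 4*x*y - 3*z
tr(b^-1 a^-1 b a^-1 b a) = tr(b a^-1 b a b^-1)*tr(a) - tr(b a^-1 b a b^-1 a) = -x^2*y^2*z + x^3*y + x*y^3 + 2*x*y*z^2 - x^2*z - y^2*z - z^3 - 3*x*y + 3*z
so tr(a^-1 b a^-1 b a b^-2) = tr(b^-1 a^-1 b a^-1 b a)*tr(b) - tr(b^-1 a^-1 b a^-1 b a b) = -x^2*y^3*z + x^3*y^2 + x*y^4 + 2*x*y^2*z^2 - x^2*y*z - y^3*z - y*z^3 - 4*x*y^2 + 4*y*z + x
so tr(a^-1 b a b^-2 a^-2 b) = tr(a^-1 b a^-1 b a b^-2)*tr(a) - tr(a^-1 b a^-1 b a b^-2 a) = -x^3*y^3*z + x^4*y^2 + x^2*y^4 + 2*x^2*y^2*z^2 - x^3*y*z - x*y^3*z - x*y*z^3 - 4*x^2*y^2 + 5*x*y*z - y^2 - z^2 + 2
so tr(b^-1 a^-2 b^2 a) = tr(b^2 a b^-1 a^-1)*tr(a) - tr(b^2 a b^-1) = -x^2*y^2*z + x^3*y + x*y^3 + x*y*z^2 - 3*x*y - z
reduce: tr(b a b^-2 a^-2 b) = tr(b^-1 a^-2 b^2 a)*tr(b) - tr(b^-1 a^-2 b^2 a b) = -x^2*y^3*z + x^3*y^2 + x*y^4 + x*y^2*z^2 - 4*x*y^2 + x
so tr(a b^-2 a^-2 b a^-2 b) = tr(a^-1 b a b^-2 a^-2 b)*tr(a) - tr(a^-1 b a b^-2 a^-2 b a) = -x^4*y^3*z + x^5*y^2 + x^3*y^4 + 2*x^3*y^2*z^2 - x^4*y*z - x^2*y*z^3 - 5*x^3*y^2 - x*y^4 - x*y^2*z^2 + 5*x^2*y*z + 3*x*y^2 - x*z^2 + x
reduce: tr(b^-2 a^-2 b a^-2 b^-1 a) = tr(a b^-2 a^-2 b a^-2)*tr(b) - tr(a b^-2 a^-2 b a^-2 b) = x^4*y^3*z - x^5*y^2 - x^3*y^4 - 2*x^3*y^2*z^2 + x^4*y*z + x^2*y^3*z + x^2*y*z^3 + 4*x^3*y^2 - 4*x^2*y*z + x*z^2 - y*z - x
reduce: tr(b a^-2 b^-1 a^-1 b^-2 a^-2) = tr(b^-2 a^-2 b a^-2 b^-1)*tr(a) - tr(b^-2 a^-2 b a^-2 b^-1 a) = x^3*y^2*z^2 - x^4*y*z - x^2*y^3*z - x^2*y*z^3 + x^3*z^2 + 2*x^2*y*z + x*y^2 - x*z^2 + y*z - x
tr(a^-1 b^-1 a^-1 b) = tr(a^-1 b a^-1)*tr(b) - tr(a^-1 b a^-1 b) = x*y*z - y^2 - z^2 + 2
tr(b^-1 a^-1 b a^-2) = tr(a^-1 b^-1 a^-1 b)*tr(a) - tr(a^-1 b^-1 a^-1 b a) = x^2*y*z - x*y^2 - x*z^2 + x
tr(a^-1 b^-2 a^-1 b a^-1) = tr(b^-1 a^-1 b a^-2)*tr(b) - tr(b^-1 a^-1 b a^-2 b) = x^2*y^2*z - x^3*y - x*y^3 - x*y*z^2 + x^2*z + 3*x*y - z
so tr(b^-2 a b^2 a) = tr(b^-1 a b^2 a)*tr(b) - tr(b^-1 a b^2 a b) = x*y^3*z - x^2*y^2 - y^4 - y^2*z^2 + x^2 + 4*y^2 - 2
reduce: tr(b a^-1 b^-2 a b) = tr(b^-2 a b^2)*tr(a) - tr(b^-2 a b^2 a) = -x*y^3*z + x^2*y^2 + y^4 + y^2*z^2 - 4*y^2 + 2
tr(b^-2 a b a b a) = tr(a b a b a b^-1)*tr(b) - tr(a b a b a) = x*y^2*z^2 - y^3*z - y*z^3 - x*y^2 - x*z^2 + 4*y*z + x
reduce: tr(b a^-1 b^-2 a b a) = tr(b^-2 a b a b)*tr(a) - tr(b^-2 a b a b a) = -x*y^2*z^2 + x^2*y*z + y^3*z + y*z^3 - 4*y*z + x
reduce: tr(b a^-1 b a^-1 b^-2 a) = tr(b a^-1 b^-2 a b)*tr(a) - tr(b a^-1 b^-2 a b a) = -x^2*y^3*z + x^3*y^2 + x*y^4 + 2*x*y^2*z^2 - x^2*y*z - y^3*z - y*z^3 - 4*x*y^2 + 4*y*z + x
so tr(a^-1 b^-2 a^-1 b a^-1 b) = tr(b a^-1 b a^-1 b^-2)*tr(a) - tr(b a^-1 b a^-1 b^-2 a) = x^2*y^3*z - x^3*y^2 - x*y^4 - 2*x*y^2*z^2 + 2*x^2*y*z + y^3*z + y*z^3 + 3*x*y^2 - x*z^2 - 4*y*z + x
so tr(b^-1 a^-1 b^-2 a^-1 b a^-1) = tr(a^-1 b^-2 a^-1 b a^-1)*tr(b) - tr(a^-1 b^-2 a^-1 b a^-1 b) = x*y^2*z^2 - x^2*y*z - y^3*z - y*z^3 + x*z^2 + 3*y*z - x
reduce: tr(b a^-2 b^-1 a^-1 b^-2 a^-1) = tr(b^-1 a^-1 b^-2 a^-1 b a^-1)*tr(a) - tr(b^-1 a^-1 b^-2 a^-1 b) = x^2*y^2*z^2 - x^3*y*z - x*y^3*z - x*y*z^3 + x^2*z^2 + 2*x*y*z + y^2 - 2
tr(a^-1 b a^-2 b^-1 a^-1 b^-2 a^-2) = tr(b a^-2 b^-1 a^-1 b^-2 a^-2)*tr(a) - tr(b a^-2 b^-1 a^-1 b^-2 a^-1) = x^4*y^2*z^2 - x^5*y*z - x^3*y^3*z - x^3*y*z^3 + x^4*z^2 - x^2*y^2*z^2 + 3*x^3*y*z + x*y^3*z + x*y*z^3 + x^2*y^2 - 2*x^2*z^2 - x*y*z - x^2 - y^2 + 2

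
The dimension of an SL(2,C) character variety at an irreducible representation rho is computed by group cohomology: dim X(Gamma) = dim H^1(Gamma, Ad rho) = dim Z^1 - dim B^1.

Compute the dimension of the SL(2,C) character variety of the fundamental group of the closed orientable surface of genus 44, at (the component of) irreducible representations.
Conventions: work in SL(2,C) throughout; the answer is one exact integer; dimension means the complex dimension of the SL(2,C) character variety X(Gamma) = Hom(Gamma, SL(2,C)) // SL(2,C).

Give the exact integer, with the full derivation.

pi_1 of the closed genus-44 surface has 88 generators bound by the single product-of-commutators relator.
Before the relator condition, cocycle space has dim 3*88 = 264.
H^2 = coker(d_2) is dual to H^0 = 0 at irreducible rho (Poincare duality), so d_2 is onto: dim Z^1 = 261.
As always at irreducible rho, dim B^1 = 3.
dim X = dim H^1 = 261 - 3 = 258.

258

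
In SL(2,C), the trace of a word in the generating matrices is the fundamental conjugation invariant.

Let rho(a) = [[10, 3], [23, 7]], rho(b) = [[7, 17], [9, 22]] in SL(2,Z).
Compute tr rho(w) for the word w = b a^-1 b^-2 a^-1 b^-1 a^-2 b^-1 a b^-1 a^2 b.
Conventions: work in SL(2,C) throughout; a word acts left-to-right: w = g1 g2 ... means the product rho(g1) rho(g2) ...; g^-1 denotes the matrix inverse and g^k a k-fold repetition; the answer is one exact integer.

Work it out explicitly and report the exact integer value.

rho(b) = [[7, 17], [9, 22]]
... * rho(a^-1) = [[7, -3], [-23, 10]]  ->  [[-342, 149], [-443, 193]]
... * rho(b^-1) = [[22, -17], [-9, 7]]  ->  [[-8865, 6857], [-11483, 8882]]
... * rho(b^-1) = [[22, -17], [-9, 7]]  ->  [[-256743, 198704], [-332564, 257385]]
... * rho(a^-1) = [[7, -3], [-23, 10]]  ->  [[-6367393, 2757269], [-8247803, 3571542]]
... * rho(b^-1) = [[22, -17], [-9, 7]]  ->  [[-164898067, 127546564], [-213595544, 165213445]]
... * rho(a^-1) = [[7, -3], [-23, 10]]  ->  [[-4087857441, 1770159841], [-5295078043, 2292921082]]
... * rho(a^-1) = [[7, -3], [-23, 10]]  ->  [[-69328678430, 29965170733], [-89802731187, 38814444949]]
... * rho(b^-1) = [[22, -17], [-9, 7]]  ->  [[-1794917462057, 1388343728441], [-2324990090655, 1798347544822]]
... * rho(a) = [[10, 3], [23, 7]]  ->  [[13982731133573, 4333653712916], [18112092624356, 5613462541789]]
... * rho(b^-1) = [[22, -17], [-9, 7]]  ->  [[268617201522362, -207370853280329], [347944874859731, -268611336821529]]
... * rho(a) = [[10, 3], [23, 7]]  ->  [[-2083357610223947, -645744368395217], [-2698611998297857, -836444733171510]]
... * rho(a) = [[10, 3], [23, 7]]  ->  [[-35685696575329461, -10770283409438360], [-46224348845923300, -13950949127094141]]
... * rho(b) = [[7, 17], [9, 22]]  ->  [[-346732426712251467, -843603076788244757], [-449128984065310369, -1092734811176767202]]
tr = -346732426712251467 + -1092734811176767202 = -1439467237889018669

-1439467237889018669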